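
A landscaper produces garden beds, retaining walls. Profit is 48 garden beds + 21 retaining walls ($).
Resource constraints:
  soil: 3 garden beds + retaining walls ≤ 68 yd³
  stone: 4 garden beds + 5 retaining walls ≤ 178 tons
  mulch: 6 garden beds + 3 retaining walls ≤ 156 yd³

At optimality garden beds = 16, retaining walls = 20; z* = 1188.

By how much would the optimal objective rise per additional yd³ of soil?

6

Binding: soil and mulch. Non-binding: stone (14 unused).
Slack constraints have shadow price 0 (complementary slackness).
From A_Bᵀ y = c: 3·y_soil + 6·y_mulch = 48; 1·y_soil + 3·y_mulch = 21.
→ y_soil = 6 and y_mulch = 5.
Shadow price of soil = 6.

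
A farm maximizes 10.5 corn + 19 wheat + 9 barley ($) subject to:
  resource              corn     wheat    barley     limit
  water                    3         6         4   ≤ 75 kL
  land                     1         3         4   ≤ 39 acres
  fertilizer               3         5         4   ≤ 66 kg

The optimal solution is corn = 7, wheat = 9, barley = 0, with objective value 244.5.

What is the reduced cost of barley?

At the optimum: water uses 75 of 75 (binding); land uses 34 of 39 (slack = 5); fertilizer uses 66 of 66 (binding).
Slack constraints have shadow price 0 (complementary slackness).
Dual feasibility on the basic columns requires 3·y_water + 3·y_fertilizer = 10.5, 6·y_water + 5·y_fertilizer = 19.
Solving: y_water = 1.5, y_fertilizer = 2.
Reduced cost of barley: c₃ − yᵀa₃ = 9 − (1.5·4 + 2·4) = 9 − 14 = -5.

-5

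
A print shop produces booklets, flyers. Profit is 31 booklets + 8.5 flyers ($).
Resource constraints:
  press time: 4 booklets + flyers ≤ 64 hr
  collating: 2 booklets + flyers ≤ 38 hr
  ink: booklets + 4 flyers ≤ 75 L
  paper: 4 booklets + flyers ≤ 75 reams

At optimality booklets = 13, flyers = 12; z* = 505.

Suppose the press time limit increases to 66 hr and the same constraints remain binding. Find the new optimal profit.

Binding: press time and collating. Non-binding: ink (14 unused), paper (11 unused).
By complementary slackness, y = 0 for the non-binding constraints.
Dual feasibility on the basic columns requires 4·y_press time + 2·y_collating = 31, 1·y_press time + 1·y_collating = 8.5.
Solving: y_press time = 7, y_collating = 1.5.
Δz = y_press time·Δb = 7 × (2) = 14, so new z* = 505 + 14 = 519.

519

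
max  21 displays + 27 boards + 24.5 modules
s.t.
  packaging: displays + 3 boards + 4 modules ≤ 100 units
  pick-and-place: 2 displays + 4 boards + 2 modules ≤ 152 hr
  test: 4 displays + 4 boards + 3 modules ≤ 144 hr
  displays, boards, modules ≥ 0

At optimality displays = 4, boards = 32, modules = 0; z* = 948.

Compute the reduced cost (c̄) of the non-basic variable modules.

At the optimum: packaging uses 100 of 100 (binding); pick-and-place uses 136 of 152 (slack = 16); test uses 144 of 144 (binding).
Slack constraints have shadow price 0 (complementary slackness).
From A_Bᵀ y = c: 1·y_packaging + 4·y_test = 21; 3·y_packaging + 4·y_test = 27.
This yields shadow prices y_packaging = 3, y_test = 4.5.
Reduced cost of modules: c₃ − yᵀa₃ = 24.5 − (3·4 + 4.5·3) = 24.5 − 25.5 = -1.

-1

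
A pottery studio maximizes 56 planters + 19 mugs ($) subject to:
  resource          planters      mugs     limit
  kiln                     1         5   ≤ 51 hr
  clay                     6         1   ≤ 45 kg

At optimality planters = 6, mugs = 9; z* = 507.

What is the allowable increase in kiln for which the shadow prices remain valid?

Binding constraints: kiln, clay. The basis is B = [[1,5],[6,1]] with det -29.
Per unit increase in kiln, x* moves by d = (-0.0345, 0.2069).
The basis stays optimal until planters reaches 0; allowable increase = 174 hr.

174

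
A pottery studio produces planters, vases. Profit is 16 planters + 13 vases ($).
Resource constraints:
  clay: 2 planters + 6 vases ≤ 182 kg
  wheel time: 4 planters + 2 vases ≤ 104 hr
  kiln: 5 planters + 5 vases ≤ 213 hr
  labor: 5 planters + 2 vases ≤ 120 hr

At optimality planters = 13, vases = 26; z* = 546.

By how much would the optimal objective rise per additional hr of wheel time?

Check each constraint at x*: clay 182/182 (tight); wheel time 104/104 (tight); kiln 195/213 (slack 18); labor 117/120 (slack 3).
Slack constraints have shadow price 0 (complementary slackness).
Dual feasibility on the basic columns requires 2·y_clay + 4·y_wheel time = 16, 6·y_clay + 2·y_wheel time = 13.
→ y_clay = 1 and y_wheel time = 3.5.
Shadow price of wheel time = 3.5.

3.5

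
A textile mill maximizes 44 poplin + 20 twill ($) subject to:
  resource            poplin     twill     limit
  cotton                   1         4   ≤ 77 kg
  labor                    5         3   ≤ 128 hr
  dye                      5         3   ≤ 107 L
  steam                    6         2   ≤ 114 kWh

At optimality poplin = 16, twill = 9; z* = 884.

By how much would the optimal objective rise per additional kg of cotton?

Check each constraint at x*: cotton 52/77 (slack 25); labor 107/128 (slack 21); dye 107/107 (tight); steam 114/114 (tight).
By complementary slackness, y = 0 for the non-binding constraints.
From A_Bᵀ y = c: 5·y_dye + 6·y_steam = 44; 3·y_dye + 2·y_steam = 20.
Solving: y_dye = 4, y_steam = 4.
Shadow price of cotton = 0.

0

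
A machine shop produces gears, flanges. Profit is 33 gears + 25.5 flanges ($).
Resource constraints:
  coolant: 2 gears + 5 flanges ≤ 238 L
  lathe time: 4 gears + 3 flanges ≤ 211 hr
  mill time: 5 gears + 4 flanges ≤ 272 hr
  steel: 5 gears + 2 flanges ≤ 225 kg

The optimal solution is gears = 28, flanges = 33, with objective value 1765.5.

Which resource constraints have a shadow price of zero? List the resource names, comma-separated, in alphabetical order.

coolant, steel

coolant: 221/238 (slack 17)
lathe time: 211/211 (binding)
mill time: 272/272 (binding)
steel: 206/225 (slack 19)
By complementary slackness, a constraint with positive slack has shadow price 0 → coolant, steel.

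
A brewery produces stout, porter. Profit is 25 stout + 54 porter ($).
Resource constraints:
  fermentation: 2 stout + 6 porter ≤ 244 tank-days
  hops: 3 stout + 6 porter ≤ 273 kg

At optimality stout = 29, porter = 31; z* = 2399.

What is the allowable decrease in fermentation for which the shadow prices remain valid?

Binding constraints: fermentation, hops. The basis is B = [[2,6],[3,6]] with det -6.
Per unit decrease in fermentation, x* moves by d = (1, -0.5).
The basis stays optimal until porter reaches 0; allowable decrease = 62 tank-days.

62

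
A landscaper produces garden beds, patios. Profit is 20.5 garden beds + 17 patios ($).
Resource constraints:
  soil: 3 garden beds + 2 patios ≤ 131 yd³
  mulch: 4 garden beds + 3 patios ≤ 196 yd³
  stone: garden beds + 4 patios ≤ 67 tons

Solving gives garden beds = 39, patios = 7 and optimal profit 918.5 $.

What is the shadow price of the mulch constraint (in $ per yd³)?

At the optimum: soil uses 131 of 131 (binding); mulch uses 177 of 196 (slack = 19); stone uses 67 of 67 (binding).
By complementary slackness, y = 0 for the non-binding constraint.
From A_Bᵀ y = c: 3·y_soil + 1·y_stone = 20.5; 2·y_soil + 4·y_stone = 17.
→ y_soil = 6.5 and y_stone = 1.
Shadow price of mulch = 0.

0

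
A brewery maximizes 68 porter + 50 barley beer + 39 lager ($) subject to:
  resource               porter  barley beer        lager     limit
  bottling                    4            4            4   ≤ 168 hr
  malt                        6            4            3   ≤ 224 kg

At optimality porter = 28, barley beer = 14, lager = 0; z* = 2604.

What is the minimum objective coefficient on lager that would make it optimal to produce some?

Both bottling and malt are binding at x*.
From A_Bᵀ y = c: 4·y_bottling + 6·y_malt = 68; 4·y_bottling + 4·y_malt = 50.
Solving: y_bottling = 3.5, y_malt = 9.
lager enters the basis when its profit ≥ yᵀa₃ = 3.5·4 + 9·3 = 41.

41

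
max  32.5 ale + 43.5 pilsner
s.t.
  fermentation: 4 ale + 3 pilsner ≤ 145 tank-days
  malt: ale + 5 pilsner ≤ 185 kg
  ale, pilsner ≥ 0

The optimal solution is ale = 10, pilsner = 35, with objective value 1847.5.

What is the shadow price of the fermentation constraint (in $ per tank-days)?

Check each constraint at x*: fermentation 145/145 (tight); malt 185/185 (tight).
Dual feasibility on the basic columns requires 4·y_fermentation + 1·y_malt = 32.5, 3·y_fermentation + 5·y_malt = 43.5.
→ y_fermentation = 7 and y_malt = 4.5.
Shadow price of fermentation = 7.

7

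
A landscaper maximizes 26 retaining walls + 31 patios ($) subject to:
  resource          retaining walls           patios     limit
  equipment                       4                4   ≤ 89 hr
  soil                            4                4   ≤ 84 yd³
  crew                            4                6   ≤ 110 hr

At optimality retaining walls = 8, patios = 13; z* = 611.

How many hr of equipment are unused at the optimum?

5

equipment used = 4·8 + 4·13 = 84; slack = 89 − 84 = 5.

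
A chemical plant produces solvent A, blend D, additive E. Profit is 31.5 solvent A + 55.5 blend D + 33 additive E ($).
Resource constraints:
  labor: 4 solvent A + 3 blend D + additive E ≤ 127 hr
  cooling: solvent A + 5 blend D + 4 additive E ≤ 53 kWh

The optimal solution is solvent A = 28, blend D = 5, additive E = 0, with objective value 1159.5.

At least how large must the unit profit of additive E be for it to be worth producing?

Both labor and cooling are binding at x*.
Dual feasibility on the basic columns requires 4·y_labor + 1·y_cooling = 31.5, 3·y_labor + 5·y_cooling = 55.5.
→ y_labor = 6 and y_cooling = 7.5.
additive E enters the basis when its profit ≥ yᵀa₃ = 6·1 + 7.5·4 = 36.

36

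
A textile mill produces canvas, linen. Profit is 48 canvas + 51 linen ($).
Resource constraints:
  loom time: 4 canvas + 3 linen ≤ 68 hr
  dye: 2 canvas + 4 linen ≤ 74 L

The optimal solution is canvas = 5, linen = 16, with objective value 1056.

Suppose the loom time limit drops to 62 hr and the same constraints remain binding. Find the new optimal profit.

Both loom time and dye are binding at x*.
From A_Bᵀ y = c: 4·y_loom time + 2·y_dye = 48; 3·y_loom time + 4·y_dye = 51.
Solving: y_loom time = 9, y_dye = 6.
Δz = y_loom time·Δb = 9 × (-6) = -54, so new z* = 1056 − 54 = 1002.

1002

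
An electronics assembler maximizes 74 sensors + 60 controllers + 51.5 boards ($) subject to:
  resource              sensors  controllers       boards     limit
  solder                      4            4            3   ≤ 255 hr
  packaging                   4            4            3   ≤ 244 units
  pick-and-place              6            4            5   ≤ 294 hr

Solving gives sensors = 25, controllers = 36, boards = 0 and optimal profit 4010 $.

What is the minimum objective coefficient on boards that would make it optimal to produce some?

At the optimum: solder uses 244 of 255 (slack = 11); packaging uses 244 of 244 (binding); pick-and-place uses 294 of 294 (binding).
By complementary slackness, y = 0 for the non-binding constraint.
From A_Bᵀ y = c: 4·y_packaging + 6·y_pick-and-place = 74; 4·y_packaging + 4·y_pick-and-place = 60.
→ y_packaging = 8 and y_pick-and-place = 7.
boards enters the basis when its profit ≥ yᵀa₃ = 8·3 + 7·5 = 59.

59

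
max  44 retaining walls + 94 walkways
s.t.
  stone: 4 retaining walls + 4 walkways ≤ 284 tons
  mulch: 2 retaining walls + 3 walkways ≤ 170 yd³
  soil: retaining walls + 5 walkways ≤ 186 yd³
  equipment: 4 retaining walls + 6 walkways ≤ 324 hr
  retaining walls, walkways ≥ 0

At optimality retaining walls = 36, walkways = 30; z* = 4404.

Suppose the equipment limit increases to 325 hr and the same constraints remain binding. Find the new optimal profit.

Check each constraint at x*: stone 264/284 (slack 20); mulch 162/170 (slack 8); soil 186/186 (tight); equipment 324/324 (tight).
Slack constraints have shadow price 0 (complementary slackness).
The binding rows give the dual system: 1·y_soil + 4·y_equipment = 44 and 5·y_soil + 6·y_equipment = 94.
→ y_soil = 8 and y_equipment = 9.
Δz = y_equipment·Δb = 9 × (1) = 9, so new z* = 4404 + 9 = 4413.

4413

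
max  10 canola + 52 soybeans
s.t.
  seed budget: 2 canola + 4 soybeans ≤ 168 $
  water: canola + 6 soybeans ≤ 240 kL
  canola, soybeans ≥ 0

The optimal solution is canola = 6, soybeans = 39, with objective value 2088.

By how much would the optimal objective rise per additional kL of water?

8

Both seed budget and water are binding at x*.
The binding rows give the dual system: 2·y_seed budget + 1·y_water = 10 and 4·y_seed budget + 6·y_water = 52.
Solving: y_seed budget = 1, y_water = 8.
Shadow price of water = 8.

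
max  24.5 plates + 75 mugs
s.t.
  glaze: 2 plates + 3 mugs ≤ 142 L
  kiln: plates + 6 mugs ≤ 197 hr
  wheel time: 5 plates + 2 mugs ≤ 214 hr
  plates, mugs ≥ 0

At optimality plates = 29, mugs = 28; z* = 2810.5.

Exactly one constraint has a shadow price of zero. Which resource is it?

glaze: 142/142 (binding)
kiln: 197/197 (binding)
wheel time: 201/214 (slack 13)
By complementary slackness, a constraint with positive slack has shadow price 0 → wheel time.

wheel time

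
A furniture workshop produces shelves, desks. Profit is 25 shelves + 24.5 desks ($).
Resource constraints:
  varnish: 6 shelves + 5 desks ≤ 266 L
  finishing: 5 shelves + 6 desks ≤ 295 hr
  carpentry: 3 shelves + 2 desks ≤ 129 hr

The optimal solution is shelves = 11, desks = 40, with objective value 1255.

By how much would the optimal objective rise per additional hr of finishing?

2

Binding: varnish and finishing. Non-binding: carpentry (16 unused).
Slack constraints have shadow price 0 (complementary slackness).
From A_Bᵀ y = c: 6·y_varnish + 5·y_finishing = 25; 5·y_varnish + 6·y_finishing = 24.5.
→ y_varnish = 2.5 and y_finishing = 2.
Shadow price of finishing = 2.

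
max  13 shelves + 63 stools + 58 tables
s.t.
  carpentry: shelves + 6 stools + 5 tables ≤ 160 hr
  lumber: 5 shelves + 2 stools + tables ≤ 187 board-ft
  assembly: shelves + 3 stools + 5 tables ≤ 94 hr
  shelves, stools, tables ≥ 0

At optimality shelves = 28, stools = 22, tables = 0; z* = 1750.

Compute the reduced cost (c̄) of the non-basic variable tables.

-7

At the optimum: carpentry uses 160 of 160 (binding); lumber uses 184 of 187 (slack = 3); assembly uses 94 of 94 (binding).
Slack constraints have shadow price 0 (complementary slackness).
Dual feasibility on the basic columns requires 1·y_carpentry + 1·y_assembly = 13, 6·y_carpentry + 3·y_assembly = 63.
Solving: y_carpentry = 8, y_assembly = 5.
Reduced cost of tables: c₃ − yᵀa₃ = 58 − (8·5 + 5·5) = 58 − 65 = -7.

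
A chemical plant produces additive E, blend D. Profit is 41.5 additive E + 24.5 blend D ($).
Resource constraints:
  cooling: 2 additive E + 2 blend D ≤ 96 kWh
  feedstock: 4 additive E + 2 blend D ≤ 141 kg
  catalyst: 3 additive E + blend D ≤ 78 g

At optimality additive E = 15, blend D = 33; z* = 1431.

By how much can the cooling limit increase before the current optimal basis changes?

Binding constraints: cooling, catalyst. The basis is B = [[2,2],[3,1]] with det -4.
Per unit increase in cooling, x* moves by d = (-0.25, 0.75).
The basis stays optimal until feedstock becomes binding; allowable increase = 30 kWh.

30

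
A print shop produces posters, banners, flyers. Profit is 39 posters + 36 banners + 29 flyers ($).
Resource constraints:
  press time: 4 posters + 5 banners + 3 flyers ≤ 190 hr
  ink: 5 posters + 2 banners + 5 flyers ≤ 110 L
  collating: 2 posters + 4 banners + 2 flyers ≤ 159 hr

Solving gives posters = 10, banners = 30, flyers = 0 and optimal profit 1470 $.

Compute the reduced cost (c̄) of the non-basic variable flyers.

Binding: press time and ink. Non-binding: collating (19 unused).
Since collating is not tight, its dual is 0.
The binding rows give the dual system: 4·y_press time + 5·y_ink = 39 and 5·y_press time + 2·y_ink = 36.
This yields shadow prices y_press time = 6, y_ink = 3.
Reduced cost of flyers: c₃ − yᵀa₃ = 29 − (6·3 + 3·5) = 29 − 33 = -4.

-4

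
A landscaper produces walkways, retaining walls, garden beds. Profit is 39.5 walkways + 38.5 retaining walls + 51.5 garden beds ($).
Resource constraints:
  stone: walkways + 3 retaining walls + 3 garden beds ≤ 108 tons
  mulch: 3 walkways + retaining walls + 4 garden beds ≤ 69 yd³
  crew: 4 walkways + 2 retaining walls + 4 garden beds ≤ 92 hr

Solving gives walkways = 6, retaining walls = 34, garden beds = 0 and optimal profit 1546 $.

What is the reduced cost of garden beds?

-3

Binding: stone and crew. Non-binding: mulch (17 unused).
Slack constraints have shadow price 0 (complementary slackness).
The binding rows give the dual system: 1·y_stone + 4·y_crew = 39.5 and 3·y_stone + 2·y_crew = 38.5.
This yields shadow prices y_stone = 7.5, y_crew = 8.
Reduced cost of garden beds: c₃ − yᵀa₃ = 51.5 − (7.5·3 + 8·4) = 51.5 − 54.5 = -3.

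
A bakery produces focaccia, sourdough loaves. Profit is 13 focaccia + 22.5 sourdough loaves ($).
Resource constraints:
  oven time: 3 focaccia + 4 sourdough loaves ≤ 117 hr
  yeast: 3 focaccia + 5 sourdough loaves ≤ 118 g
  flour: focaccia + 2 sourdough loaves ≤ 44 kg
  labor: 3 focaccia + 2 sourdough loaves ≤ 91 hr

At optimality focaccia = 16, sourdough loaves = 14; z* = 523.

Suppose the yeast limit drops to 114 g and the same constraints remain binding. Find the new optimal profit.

Check each constraint at x*: oven time 104/117 (slack 13); yeast 118/118 (tight); flour 44/44 (tight); labor 76/91 (slack 15).
Since oven time, labor are not tight, their duals are 0.
The binding rows give the dual system: 3·y_yeast + 1·y_flour = 13 and 5·y_yeast + 2·y_flour = 22.5.
→ y_yeast = 3.5 and y_flour = 2.5.
Δz = y_yeast·Δb = 3.5 × (-4) = -14, so new z* = 523 − 14 = 509.

509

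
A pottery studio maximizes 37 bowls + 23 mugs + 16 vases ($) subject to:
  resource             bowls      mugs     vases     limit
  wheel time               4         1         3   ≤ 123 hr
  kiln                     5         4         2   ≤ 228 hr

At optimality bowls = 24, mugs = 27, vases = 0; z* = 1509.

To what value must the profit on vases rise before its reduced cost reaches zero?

19

At the optimum: wheel time uses 123 of 123 (binding); kiln uses 228 of 228 (binding).
The binding rows give the dual system: 4·y_wheel time + 5·y_kiln = 37 and 1·y_wheel time + 4·y_kiln = 23.
This yields shadow prices y_wheel time = 3, y_kiln = 5.
vases enters the basis when its profit ≥ yᵀa₃ = 3·3 + 5·2 = 19.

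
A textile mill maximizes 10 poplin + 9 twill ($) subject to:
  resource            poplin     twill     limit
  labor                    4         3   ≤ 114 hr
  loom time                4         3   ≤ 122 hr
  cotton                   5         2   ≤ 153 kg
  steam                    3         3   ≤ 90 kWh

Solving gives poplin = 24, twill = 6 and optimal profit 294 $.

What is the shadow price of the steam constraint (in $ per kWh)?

2

Binding: labor and steam. Non-binding: loom time (8 unused), cotton (21 unused).
Slack constraints have shadow price 0 (complementary slackness).
Dual feasibility on the basic columns requires 4·y_labor + 3·y_steam = 10, 3·y_labor + 3·y_steam = 9.
Solving: y_labor = 1, y_steam = 2.
Shadow price of steam = 2.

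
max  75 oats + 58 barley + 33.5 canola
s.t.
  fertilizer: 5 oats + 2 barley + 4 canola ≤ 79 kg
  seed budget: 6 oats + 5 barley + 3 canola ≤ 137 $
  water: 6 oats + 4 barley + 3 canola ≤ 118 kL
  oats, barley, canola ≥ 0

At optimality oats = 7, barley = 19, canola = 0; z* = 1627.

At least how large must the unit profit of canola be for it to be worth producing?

37.5

Check each constraint at x*: fertilizer 73/79 (slack 6); seed budget 137/137 (tight); water 118/118 (tight).
Since fertilizer is not tight, its dual is 0.
Dual feasibility on the basic columns requires 6·y_seed budget + 6·y_water = 75, 5·y_seed budget + 4·y_water = 58.
This yields shadow prices y_seed budget = 8, y_water = 4.5.
canola enters the basis when its profit ≥ yᵀa₃ = 8·3 + 4.5·3 = 37.5.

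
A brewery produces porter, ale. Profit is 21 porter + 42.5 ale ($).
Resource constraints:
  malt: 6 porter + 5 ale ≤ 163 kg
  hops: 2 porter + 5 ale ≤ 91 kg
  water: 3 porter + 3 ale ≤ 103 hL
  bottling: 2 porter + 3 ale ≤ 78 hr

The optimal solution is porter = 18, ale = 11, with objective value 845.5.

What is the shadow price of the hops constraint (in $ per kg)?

7.5

Check each constraint at x*: malt 163/163 (tight); hops 91/91 (tight); water 87/103 (slack 16); bottling 69/78 (slack 9).
Since water, bottling are not tight, their duals are 0.
From A_Bᵀ y = c: 6·y_malt + 2·y_hops = 21; 5·y_malt + 5·y_hops = 42.5.
Solving: y_malt = 1, y_hops = 7.5.
Shadow price of hops = 7.5.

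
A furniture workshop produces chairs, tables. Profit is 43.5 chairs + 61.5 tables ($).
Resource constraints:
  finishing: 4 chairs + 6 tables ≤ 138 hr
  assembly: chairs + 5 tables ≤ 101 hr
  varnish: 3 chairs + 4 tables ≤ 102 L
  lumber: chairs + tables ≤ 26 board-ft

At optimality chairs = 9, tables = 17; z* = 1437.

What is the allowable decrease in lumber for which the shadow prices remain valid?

1

Binding constraints: finishing, lumber. The basis is B = [[4,6],[1,1]] with det -2.
Per unit decrease in lumber, x* moves by d = (-3, 2).
The basis stays optimal until assembly becomes binding; allowable decrease = 1 board-ft.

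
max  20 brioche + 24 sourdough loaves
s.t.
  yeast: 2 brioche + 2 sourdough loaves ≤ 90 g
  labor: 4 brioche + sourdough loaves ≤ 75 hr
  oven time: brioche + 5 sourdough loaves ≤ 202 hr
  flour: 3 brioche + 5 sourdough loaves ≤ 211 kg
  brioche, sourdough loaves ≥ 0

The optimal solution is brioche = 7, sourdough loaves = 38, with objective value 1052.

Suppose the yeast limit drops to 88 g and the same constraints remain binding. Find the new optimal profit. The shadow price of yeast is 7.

Δb = -2, so new z* = 1052 + (7)·(-2) = 1052 − 14 = 1038.

1038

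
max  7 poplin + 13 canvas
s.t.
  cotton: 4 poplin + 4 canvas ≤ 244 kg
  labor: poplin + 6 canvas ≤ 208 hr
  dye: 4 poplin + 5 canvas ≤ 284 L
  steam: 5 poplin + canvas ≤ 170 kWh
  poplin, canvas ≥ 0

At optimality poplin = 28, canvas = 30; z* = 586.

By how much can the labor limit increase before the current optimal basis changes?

Binding constraints: labor, steam. The basis is B = [[1,6],[5,1]] with det -29.
Per unit increase in labor, x* moves by d = (-0.0345, 0.1724).
The basis stays optimal until cotton becomes binding; allowable increase = 21.75 hr.

21.75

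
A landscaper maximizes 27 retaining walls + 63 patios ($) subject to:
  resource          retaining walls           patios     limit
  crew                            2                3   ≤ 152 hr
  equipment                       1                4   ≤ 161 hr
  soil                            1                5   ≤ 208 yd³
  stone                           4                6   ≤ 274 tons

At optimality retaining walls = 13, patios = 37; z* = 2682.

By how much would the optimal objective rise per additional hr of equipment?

Check each constraint at x*: crew 137/152 (slack 15); equipment 161/161 (tight); soil 198/208 (slack 10); stone 274/274 (tight).
Since crew, soil are not tight, their duals are 0.
Dual feasibility on the basic columns requires 1·y_equipment + 4·y_stone = 27, 4·y_equipment + 6·y_stone = 63.
Solving: y_equipment = 9, y_stone = 4.5.
Shadow price of equipment = 9.

9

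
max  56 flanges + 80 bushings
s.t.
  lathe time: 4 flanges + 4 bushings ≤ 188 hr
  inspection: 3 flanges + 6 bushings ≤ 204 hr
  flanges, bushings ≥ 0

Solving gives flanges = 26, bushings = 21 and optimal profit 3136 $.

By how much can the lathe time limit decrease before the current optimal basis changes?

52

Binding constraints: lathe time, inspection. The basis is B = [[4,4],[3,6]] with det 12.
Per unit decrease in lathe time, x* moves by d = (-0.5, 0.25).
The basis stays optimal until flanges reaches 0; allowable decrease = 52 hr.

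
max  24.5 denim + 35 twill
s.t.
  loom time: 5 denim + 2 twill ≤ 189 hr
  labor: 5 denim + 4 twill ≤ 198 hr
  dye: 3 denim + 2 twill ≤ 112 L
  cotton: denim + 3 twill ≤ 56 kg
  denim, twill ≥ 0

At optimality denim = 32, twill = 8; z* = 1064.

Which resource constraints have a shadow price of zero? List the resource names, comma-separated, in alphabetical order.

loom time: 176/189 (slack 13)
labor: 192/198 (slack 6)
dye: 112/112 (binding)
cotton: 56/56 (binding)
By complementary slackness, a constraint with positive slack has shadow price 0 → labor, loom time.

labor, loom time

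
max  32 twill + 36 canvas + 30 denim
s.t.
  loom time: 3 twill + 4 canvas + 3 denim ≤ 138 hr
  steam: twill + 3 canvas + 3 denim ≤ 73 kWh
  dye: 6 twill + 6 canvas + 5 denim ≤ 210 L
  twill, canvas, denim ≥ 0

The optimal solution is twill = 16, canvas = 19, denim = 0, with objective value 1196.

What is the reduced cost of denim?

-1

Binding: steam and dye. Non-binding: loom time (14 unused).
Slack constraints have shadow price 0 (complementary slackness).
The binding rows give the dual system: 1·y_steam + 6·y_dye = 32 and 3·y_steam + 6·y_dye = 36.
→ y_steam = 2 and y_dye = 5.
Reduced cost of denim: c₃ − yᵀa₃ = 30 − (2·3 + 5·5) = 30 − 31 = -1.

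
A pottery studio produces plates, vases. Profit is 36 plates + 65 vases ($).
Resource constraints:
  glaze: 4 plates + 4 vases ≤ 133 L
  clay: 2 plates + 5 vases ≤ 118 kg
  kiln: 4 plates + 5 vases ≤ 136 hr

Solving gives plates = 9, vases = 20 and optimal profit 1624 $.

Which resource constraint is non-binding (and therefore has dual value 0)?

glaze: 116/133 (slack 17)
clay: 118/118 (binding)
kiln: 136/136 (binding)
By complementary slackness, a constraint with positive slack has shadow price 0 → glaze.

glaze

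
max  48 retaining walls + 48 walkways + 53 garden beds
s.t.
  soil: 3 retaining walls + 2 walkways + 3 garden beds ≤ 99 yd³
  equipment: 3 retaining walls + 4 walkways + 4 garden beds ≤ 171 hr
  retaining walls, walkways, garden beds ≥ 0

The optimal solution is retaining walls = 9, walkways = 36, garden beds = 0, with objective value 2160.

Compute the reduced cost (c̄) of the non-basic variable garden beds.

At the optimum: soil uses 99 of 99 (binding); equipment uses 171 of 171 (binding).
The binding rows give the dual system: 3·y_soil + 3·y_equipment = 48 and 2·y_soil + 4·y_equipment = 48.
Solving: y_soil = 8, y_equipment = 8.
Reduced cost of garden beds: c₃ − yᵀa₃ = 53 − (8·3 + 8·4) = 53 − 56 = -3.

-3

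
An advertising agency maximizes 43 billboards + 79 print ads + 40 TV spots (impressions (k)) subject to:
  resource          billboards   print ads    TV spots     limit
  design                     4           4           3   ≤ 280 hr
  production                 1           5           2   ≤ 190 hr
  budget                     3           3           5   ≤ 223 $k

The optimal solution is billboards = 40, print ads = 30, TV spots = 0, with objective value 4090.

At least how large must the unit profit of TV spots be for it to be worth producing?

At the optimum: design uses 280 of 280 (binding); production uses 190 of 190 (binding); budget uses 210 of 223 (slack = 13).
Since budget is not tight, its dual is 0.
From A_Bᵀ y = c: 4·y_design + 1·y_production = 43; 4·y_design + 5·y_production = 79.
This yields shadow prices y_design = 8.5, y_production = 9.
TV spots enters the basis when its profit ≥ yᵀa₃ = 8.5·3 + 9·2 = 43.5.

43.5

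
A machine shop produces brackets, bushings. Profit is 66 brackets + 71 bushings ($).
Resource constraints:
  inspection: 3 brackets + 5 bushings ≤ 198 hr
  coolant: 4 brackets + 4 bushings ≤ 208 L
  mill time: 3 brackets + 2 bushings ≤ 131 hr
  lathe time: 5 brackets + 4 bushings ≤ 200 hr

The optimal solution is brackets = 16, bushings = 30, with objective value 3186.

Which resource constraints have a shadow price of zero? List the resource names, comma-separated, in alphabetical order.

coolant, mill time

inspection: 198/198 (binding)
coolant: 184/208 (slack 24)
mill time: 108/131 (slack 23)
lathe time: 200/200 (binding)
By complementary slackness, a constraint with positive slack has shadow price 0 → coolant, mill time.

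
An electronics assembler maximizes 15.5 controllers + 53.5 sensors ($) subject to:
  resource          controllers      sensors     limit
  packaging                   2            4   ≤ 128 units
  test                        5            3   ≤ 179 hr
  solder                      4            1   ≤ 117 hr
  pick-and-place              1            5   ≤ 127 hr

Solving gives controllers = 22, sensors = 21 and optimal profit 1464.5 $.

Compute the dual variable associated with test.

0

At the optimum: packaging uses 128 of 128 (binding); test uses 173 of 179 (slack = 6); solder uses 109 of 117 (slack = 8); pick-and-place uses 127 of 127 (binding).
Since test, solder are not tight, their duals are 0.
The binding rows give the dual system: 2·y_packaging + 1·y_pick-and-place = 15.5 and 4·y_packaging + 5·y_pick-and-place = 53.5.
→ y_packaging = 4 and y_pick-and-place = 7.5.
Shadow price of test = 0.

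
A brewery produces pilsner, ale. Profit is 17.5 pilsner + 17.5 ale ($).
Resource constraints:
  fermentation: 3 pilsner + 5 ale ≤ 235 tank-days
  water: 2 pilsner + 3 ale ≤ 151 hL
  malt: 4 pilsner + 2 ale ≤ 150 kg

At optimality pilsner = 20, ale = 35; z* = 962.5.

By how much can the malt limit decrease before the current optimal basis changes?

56

Binding constraints: fermentation, malt. The basis is B = [[3,5],[4,2]] with det -14.
Per unit decrease in malt, x* moves by d = (-0.3571, 0.2143).
The basis stays optimal until pilsner reaches 0; allowable decrease = 56 kg.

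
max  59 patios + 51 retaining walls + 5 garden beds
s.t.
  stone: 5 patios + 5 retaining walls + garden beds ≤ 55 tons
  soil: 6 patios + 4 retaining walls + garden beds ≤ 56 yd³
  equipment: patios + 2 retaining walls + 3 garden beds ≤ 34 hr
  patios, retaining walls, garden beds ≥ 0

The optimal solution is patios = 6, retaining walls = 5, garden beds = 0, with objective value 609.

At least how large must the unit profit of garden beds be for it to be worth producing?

Binding: stone and soil. Non-binding: equipment (18 unused).
Since equipment is not tight, its dual is 0.
From A_Bᵀ y = c: 5·y_stone + 6·y_soil = 59; 5·y_stone + 4·y_soil = 51.
→ y_stone = 7 and y_soil = 4.
garden beds enters the basis when its profit ≥ yᵀa₃ = 7·1 + 4·1 = 11.

11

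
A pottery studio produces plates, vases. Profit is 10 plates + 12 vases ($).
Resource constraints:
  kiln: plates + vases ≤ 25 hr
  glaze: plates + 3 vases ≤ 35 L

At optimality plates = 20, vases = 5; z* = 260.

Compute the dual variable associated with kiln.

9

Both kiln and glaze are binding at x*.
The binding rows give the dual system: 1·y_kiln + 1·y_glaze = 10 and 1·y_kiln + 3·y_glaze = 12.
This yields shadow prices y_kiln = 9, y_glaze = 1.
Shadow price of kiln = 9.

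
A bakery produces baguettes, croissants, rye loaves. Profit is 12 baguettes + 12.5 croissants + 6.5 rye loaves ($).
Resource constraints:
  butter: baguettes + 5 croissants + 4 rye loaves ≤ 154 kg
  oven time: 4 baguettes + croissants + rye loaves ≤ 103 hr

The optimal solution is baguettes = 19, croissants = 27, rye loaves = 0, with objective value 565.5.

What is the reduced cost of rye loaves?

-4

Both butter and oven time are binding at x*.
From A_Bᵀ y = c: 1·y_butter + 4·y_oven time = 12; 5·y_butter + 1·y_oven time = 12.5.
→ y_butter = 2 and y_oven time = 2.5.
Reduced cost of rye loaves: c₃ − yᵀa₃ = 6.5 − (2·4 + 2.5·1) = 6.5 − 10.5 = -4.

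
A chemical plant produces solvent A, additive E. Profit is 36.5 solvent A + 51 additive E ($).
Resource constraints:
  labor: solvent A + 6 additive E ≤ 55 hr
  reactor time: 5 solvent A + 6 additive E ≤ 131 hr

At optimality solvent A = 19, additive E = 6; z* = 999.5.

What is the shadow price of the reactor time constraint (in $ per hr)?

Check each constraint at x*: labor 55/55 (tight); reactor time 131/131 (tight).
Dual feasibility on the basic columns requires 1·y_labor + 5·y_reactor time = 36.5, 6·y_labor + 6·y_reactor time = 51.
→ y_labor = 1.5 and y_reactor time = 7.
Shadow price of reactor time = 7.

7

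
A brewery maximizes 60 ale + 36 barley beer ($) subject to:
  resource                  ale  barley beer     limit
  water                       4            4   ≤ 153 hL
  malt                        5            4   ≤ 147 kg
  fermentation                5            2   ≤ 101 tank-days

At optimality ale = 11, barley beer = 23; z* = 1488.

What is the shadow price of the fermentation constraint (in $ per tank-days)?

At the optimum: water uses 136 of 153 (slack = 17); malt uses 147 of 147 (binding); fermentation uses 101 of 101 (binding).
Slack constraints have shadow price 0 (complementary slackness).
Dual feasibility on the basic columns requires 5·y_malt + 5·y_fermentation = 60, 4·y_malt + 2·y_fermentation = 36.
This yields shadow prices y_malt = 6, y_fermentation = 6.
Shadow price of fermentation = 6.

6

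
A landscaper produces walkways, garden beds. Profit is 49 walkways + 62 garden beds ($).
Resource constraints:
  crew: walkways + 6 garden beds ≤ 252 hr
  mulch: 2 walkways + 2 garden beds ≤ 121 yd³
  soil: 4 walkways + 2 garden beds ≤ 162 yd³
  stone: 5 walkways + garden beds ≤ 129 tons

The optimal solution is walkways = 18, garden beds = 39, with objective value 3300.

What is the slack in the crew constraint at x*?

crew used = 1·18 + 6·39 = 252; slack = 252 − 252 = 0.

0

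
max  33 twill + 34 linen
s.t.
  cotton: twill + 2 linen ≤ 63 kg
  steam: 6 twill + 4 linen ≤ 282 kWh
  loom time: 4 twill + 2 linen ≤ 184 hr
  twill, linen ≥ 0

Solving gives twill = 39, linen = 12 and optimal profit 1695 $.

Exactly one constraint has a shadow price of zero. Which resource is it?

loom time

cotton: 63/63 (binding)
steam: 282/282 (binding)
loom time: 180/184 (slack 4)
By complementary slackness, a constraint with positive slack has shadow price 0 → loom time.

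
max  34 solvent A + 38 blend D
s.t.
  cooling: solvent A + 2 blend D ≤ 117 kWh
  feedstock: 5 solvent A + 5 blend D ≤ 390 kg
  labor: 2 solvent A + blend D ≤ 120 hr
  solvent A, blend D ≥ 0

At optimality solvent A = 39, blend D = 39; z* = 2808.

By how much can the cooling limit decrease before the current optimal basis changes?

Binding constraints: cooling, feedstock. The basis is B = [[1,2],[5,5]] with det -5.
Per unit decrease in cooling, x* moves by d = (1, -1).
The basis stays optimal until labor becomes binding; allowable decrease = 3 kWh.

3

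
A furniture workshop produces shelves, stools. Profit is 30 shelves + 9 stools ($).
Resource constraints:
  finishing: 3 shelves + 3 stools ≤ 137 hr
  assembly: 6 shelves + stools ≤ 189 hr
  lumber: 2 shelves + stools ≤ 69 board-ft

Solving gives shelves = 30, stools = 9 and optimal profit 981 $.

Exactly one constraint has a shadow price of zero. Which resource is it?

finishing

finishing: 117/137 (slack 20)
assembly: 189/189 (binding)
lumber: 69/69 (binding)
By complementary slackness, a constraint with positive slack has shadow price 0 → finishing.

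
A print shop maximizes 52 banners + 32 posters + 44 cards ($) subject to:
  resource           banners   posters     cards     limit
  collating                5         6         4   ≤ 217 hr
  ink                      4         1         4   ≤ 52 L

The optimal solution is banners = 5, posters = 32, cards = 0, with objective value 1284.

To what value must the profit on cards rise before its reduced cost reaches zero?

At the optimum: collating uses 217 of 217 (binding); ink uses 52 of 52 (binding).
Dual feasibility on the basic columns requires 5·y_collating + 4·y_ink = 52, 6·y_collating + 1·y_ink = 32.
This yields shadow prices y_collating = 4, y_ink = 8.
cards enters the basis when its profit ≥ yᵀa₃ = 4·4 + 8·4 = 48.

48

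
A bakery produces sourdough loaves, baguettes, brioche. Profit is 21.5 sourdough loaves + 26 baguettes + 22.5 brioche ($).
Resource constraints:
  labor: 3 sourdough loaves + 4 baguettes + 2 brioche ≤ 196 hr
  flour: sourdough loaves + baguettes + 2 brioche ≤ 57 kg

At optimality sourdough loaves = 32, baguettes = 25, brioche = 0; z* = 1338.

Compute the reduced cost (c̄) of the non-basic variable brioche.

-2.5

At the optimum: labor uses 196 of 196 (binding); flour uses 57 of 57 (binding).
The binding rows give the dual system: 3·y_labor + 1·y_flour = 21.5 and 4·y_labor + 1·y_flour = 26.
→ y_labor = 4.5 and y_flour = 8.
Reduced cost of brioche: c₃ − yᵀa₃ = 22.5 − (4.5·2 + 8·2) = 22.5 − 25 = -2.5.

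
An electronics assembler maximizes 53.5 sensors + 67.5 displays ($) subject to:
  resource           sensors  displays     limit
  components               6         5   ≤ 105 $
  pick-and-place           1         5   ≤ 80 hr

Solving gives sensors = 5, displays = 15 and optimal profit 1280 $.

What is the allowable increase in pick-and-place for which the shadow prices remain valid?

25

Binding constraints: components, pick-and-place. The basis is B = [[6,5],[1,5]] with det 25.
Per unit increase in pick-and-place, x* moves by d = (-0.2, 0.24).
The basis stays optimal until sensors reaches 0; allowable increase = 25 hr.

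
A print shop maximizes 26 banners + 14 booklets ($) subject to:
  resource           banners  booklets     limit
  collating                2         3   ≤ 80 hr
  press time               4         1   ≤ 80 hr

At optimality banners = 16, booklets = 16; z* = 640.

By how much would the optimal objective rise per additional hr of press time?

Check each constraint at x*: collating 80/80 (tight); press time 80/80 (tight).
The binding rows give the dual system: 2·y_collating + 4·y_press time = 26 and 3·y_collating + 1·y_press time = 14.
Solving: y_collating = 3, y_press time = 5.
Shadow price of press time = 5.

5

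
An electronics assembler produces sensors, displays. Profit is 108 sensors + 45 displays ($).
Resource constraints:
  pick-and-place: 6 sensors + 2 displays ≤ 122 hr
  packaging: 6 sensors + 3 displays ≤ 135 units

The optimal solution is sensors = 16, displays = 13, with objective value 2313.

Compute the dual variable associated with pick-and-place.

9

Check each constraint at x*: pick-and-place 122/122 (tight); packaging 135/135 (tight).
From A_Bᵀ y = c: 6·y_pick-and-place + 6·y_packaging = 108; 2·y_pick-and-place + 3·y_packaging = 45.
This yields shadow prices y_pick-and-place = 9, y_packaging = 9.
Shadow price of pick-and-place = 9.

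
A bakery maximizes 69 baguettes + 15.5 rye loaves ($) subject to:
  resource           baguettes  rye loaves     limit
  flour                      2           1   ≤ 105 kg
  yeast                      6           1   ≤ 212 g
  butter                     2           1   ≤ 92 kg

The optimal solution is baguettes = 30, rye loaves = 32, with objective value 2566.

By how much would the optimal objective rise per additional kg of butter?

At the optimum: flour uses 92 of 105 (slack = 13); yeast uses 212 of 212 (binding); butter uses 92 of 92 (binding).
By complementary slackness, y = 0 for the non-binding constraint.
The binding rows give the dual system: 6·y_yeast + 2·y_butter = 69 and 1·y_yeast + 1·y_butter = 15.5.
This yields shadow prices y_yeast = 9.5, y_butter = 6.
Shadow price of butter = 6.

6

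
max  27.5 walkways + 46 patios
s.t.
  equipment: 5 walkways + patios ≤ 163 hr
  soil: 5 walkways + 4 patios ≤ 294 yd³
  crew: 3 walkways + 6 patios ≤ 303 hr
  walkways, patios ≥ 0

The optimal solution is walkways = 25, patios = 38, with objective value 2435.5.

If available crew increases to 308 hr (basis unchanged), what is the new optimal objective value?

At the optimum: equipment uses 163 of 163 (binding); soil uses 277 of 294 (slack = 17); crew uses 303 of 303 (binding).
By complementary slackness, y = 0 for the non-binding constraint.
From A_Bᵀ y = c: 5·y_equipment + 3·y_crew = 27.5; 1·y_equipment + 6·y_crew = 46.
→ y_equipment = 1 and y_crew = 7.5.
Δz = y_crew·Δb = 7.5 × (5) = 37.5, so new z* = 2435.5 + 37.5 = 2473.

2473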